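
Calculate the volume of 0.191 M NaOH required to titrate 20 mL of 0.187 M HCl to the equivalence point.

At equivalence: moles acid = moles base. moles HCl = 0.187 × 20/1000 = 0.00374 mol. V_base = moles / 0.191 × 1000 = 19.6 mL.

V_{base} = 19.6 mL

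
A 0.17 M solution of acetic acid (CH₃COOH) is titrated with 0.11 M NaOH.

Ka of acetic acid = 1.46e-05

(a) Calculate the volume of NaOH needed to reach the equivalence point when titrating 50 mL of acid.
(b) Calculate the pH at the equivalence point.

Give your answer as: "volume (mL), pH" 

moles acid = 0.17 × 50/1000 = 0.0085 mol; V_base = moles/0.11 × 1000 = 77.3 mL. At equivalence only the conjugate base is present: [A⁻] = 0.0085/0.127 = 6.6786e-02 M. Kb = Kw/Ka = 6.85e-10; [OH⁻] = √(Kb × [A⁻]) = 6.7634e-06; pOH = 5.17; pH = 14 - pOH = 8.83.

V = 77.3 mL, pH = 8.83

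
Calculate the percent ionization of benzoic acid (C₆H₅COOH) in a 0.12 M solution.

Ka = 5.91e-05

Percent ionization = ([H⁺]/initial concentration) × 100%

Using Ka equilibrium: x² + Ka×x - Ka×C = 0. Solving: [H⁺] = 2.6337e-03. Percent = (2.6337e-03/0.12) × 100

Percent ionization = 2.19%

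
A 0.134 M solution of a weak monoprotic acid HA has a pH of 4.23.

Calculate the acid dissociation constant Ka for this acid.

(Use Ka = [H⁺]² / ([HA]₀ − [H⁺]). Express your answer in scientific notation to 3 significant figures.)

[H⁺] = 10^(−pH) = 10^(−4.23) = 5.888e-05 M. For HA ⇌ H⁺ + A⁻, Ka = [H⁺][A⁻]/[HA] = [H⁺]² / ([HA]₀ − [H⁺]) = (5.888e-05)² / (0.134 − 5.888e-05) = 2.59e-08.

K_a = 2.59e-08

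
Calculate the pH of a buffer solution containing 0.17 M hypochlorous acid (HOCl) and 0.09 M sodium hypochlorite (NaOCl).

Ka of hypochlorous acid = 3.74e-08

pKa = -log(3.74e-08) = 7.43. pH = pKa + log([A⁻]/[HA]) = 7.43 + log(0.09/0.17)

pH = 7.15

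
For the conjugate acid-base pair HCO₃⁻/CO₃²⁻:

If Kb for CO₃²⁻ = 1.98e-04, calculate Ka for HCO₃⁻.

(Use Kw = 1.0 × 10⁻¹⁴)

For a conjugate pair Ka × Kb = Kw, so Ka = Kw/Kb = 1.0 × 10⁻¹⁴ / 1.98e-04 = 5.05e-11.

K_a = 5.05e-11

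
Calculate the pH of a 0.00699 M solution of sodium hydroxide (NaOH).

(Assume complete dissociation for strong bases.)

[OH⁻] = 0.00699 M for strong base. pOH = -log[OH⁻] = 2.16, pH = 14 - pOH

pH = 11.84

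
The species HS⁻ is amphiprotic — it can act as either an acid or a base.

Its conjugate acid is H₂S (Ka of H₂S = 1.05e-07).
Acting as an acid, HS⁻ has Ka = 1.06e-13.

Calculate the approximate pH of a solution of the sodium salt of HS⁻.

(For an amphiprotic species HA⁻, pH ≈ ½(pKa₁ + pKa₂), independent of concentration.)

pKa₁ = -log(1.05e-07) = 6.98; pKa₂ = -log(1.06e-13) = 12.97. For an amphiprotic species, pH ≈ ½(pKa₁ + pKa₂) = ½(6.98 + 12.97) = 9.98.

pH = 9.98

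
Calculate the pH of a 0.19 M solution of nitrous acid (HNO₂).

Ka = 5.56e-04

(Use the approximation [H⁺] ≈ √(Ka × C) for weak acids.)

[H⁺] = √(Ka × C) = √(5.56e-04 × 0.19) = 1.0278e-02. pH = -log(1.0278e-02)

pH = 1.99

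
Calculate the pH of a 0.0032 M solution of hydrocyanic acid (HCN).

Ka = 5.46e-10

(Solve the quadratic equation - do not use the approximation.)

x² + Ka×x - Ka×C = 0. Using quadratic formula: [H⁺] = 1.3215e-06

pH = 5.88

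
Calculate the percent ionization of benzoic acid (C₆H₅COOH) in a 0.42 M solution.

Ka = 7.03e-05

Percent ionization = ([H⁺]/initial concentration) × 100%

Using Ka equilibrium: x² + Ka×x - Ka×C = 0. Solving: [H⁺] = 5.3987e-03. Percent = (5.3987e-03/0.42) × 100

Percent ionization = 1.29%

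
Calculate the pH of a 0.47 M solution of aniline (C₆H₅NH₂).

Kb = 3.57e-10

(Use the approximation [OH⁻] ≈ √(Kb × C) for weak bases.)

[OH⁻] = √(Kb × C) = √(3.57e-10 × 0.47) = 1.2953e-05. pOH = 4.89, pH = 14 - pOH

pH = 9.11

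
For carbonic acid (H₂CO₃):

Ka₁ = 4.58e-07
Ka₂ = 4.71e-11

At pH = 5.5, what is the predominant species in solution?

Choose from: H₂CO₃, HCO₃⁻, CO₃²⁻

pKa₁ = 6.34, pKa₂ = 10.33. For a polyprotic acid the predominant species crosses at each pKa: below pKa_n the protonated form dominates, above it the deprotonated form does. At pH = 5.5, the predominant species is H₂CO₃.

H₂CO₃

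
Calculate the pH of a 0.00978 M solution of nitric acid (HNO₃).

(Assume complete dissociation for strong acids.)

[H⁺] = 0.00978 M for strong acid. pH = -log[H⁺] = -log(0.00978)

pH = 2.01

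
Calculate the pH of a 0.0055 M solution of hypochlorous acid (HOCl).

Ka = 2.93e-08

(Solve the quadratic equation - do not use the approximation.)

x² + Ka×x - Ka×C = 0. Using quadratic formula: [H⁺] = 1.2680e-05

pH = 4.90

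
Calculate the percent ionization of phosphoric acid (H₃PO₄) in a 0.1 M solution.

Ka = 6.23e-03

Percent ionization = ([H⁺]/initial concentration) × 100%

Using Ka equilibrium: x² + Ka×x - Ka×C = 0. Solving: [H⁺] = 2.2039e-02. Percent = (2.2039e-02/0.1) × 100

Percent ionization = 22%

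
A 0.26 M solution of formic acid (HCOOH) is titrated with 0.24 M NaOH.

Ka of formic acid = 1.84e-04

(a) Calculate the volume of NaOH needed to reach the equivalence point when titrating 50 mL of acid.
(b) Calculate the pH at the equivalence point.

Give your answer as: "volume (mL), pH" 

moles acid = 0.26 × 50/1000 = 0.013 mol; V_base = moles/0.24 × 1000 = 54.2 mL. At equivalence only the conjugate base is present: [A⁻] = 0.013/0.104 = 1.2480e-01 M. Kb = Kw/Ka = 5.43e-11; [OH⁻] = √(Kb × [A⁻]) = 2.6043e-06; pOH = 5.58; pH = 14 - pOH = 8.42.

V = 54.2 mL, pH = 8.42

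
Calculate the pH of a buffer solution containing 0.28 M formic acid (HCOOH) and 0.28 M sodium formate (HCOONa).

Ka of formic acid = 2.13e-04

pKa = -log(2.13e-04) = 3.67. pH = pKa + log([A⁻]/[HA]) = 3.67 + log(0.28/0.28)

pH = 3.67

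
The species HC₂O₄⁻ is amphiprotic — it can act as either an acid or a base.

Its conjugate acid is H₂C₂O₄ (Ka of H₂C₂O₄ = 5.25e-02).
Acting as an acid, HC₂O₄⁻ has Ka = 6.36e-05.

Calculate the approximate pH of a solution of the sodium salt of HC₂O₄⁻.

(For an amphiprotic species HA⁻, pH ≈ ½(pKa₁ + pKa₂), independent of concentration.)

pKa₁ = -log(5.25e-02) = 1.28; pKa₂ = -log(6.36e-05) = 4.20. For an amphiprotic species, pH ≈ ½(pKa₁ + pKa₂) = ½(1.28 + 4.20) = 2.74.

pH = 2.74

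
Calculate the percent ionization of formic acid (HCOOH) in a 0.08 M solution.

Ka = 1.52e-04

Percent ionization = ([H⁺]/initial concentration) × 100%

Using Ka equilibrium: x² + Ka×x - Ka×C = 0. Solving: [H⁺] = 3.4119e-03. Percent = (3.4119e-03/0.08) × 100

Percent ionization = 4.26%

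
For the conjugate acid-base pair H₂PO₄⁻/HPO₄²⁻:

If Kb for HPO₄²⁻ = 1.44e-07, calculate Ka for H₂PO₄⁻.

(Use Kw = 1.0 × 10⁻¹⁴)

For a conjugate pair Ka × Kb = Kw, so Ka = Kw/Kb = 1.0 × 10⁻¹⁴ / 1.44e-07 = 6.94e-08.

K_a = 6.94e-08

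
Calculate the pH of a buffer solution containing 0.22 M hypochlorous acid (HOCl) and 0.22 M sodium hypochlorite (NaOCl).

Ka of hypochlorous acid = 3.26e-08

pKa = -log(3.26e-08) = 7.49. pH = pKa + log([A⁻]/[HA]) = 7.49 + log(0.22/0.22)

pH = 7.49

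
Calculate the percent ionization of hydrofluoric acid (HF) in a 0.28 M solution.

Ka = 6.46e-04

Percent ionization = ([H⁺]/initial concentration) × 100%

Using Ka equilibrium: x² + Ka×x - Ka×C = 0. Solving: [H⁺] = 1.3130e-02. Percent = (1.3130e-02/0.28) × 100

Percent ionization = 4.69%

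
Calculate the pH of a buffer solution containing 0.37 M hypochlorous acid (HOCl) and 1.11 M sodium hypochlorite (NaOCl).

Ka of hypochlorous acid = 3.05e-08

pKa = -log(3.05e-08) = 7.52. pH = pKa + log([A⁻]/[HA]) = 7.52 + log(1.11/0.37)

pH = 7.99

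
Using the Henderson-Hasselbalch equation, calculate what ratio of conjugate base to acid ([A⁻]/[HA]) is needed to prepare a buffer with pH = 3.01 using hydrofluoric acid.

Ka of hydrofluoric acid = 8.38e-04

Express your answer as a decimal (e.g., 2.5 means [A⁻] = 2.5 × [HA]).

pKa = -log(8.38e-04) = 3.0768. pH = pKa + log([A⁻]/[HA]), so log([A⁻]/[HA]) = pH − pKa = 3.01 − 3.0768 = -0.0668. [A⁻]/[HA] = 10^(-0.0668) = 0.858

[A⁻]/[HA] = 0.858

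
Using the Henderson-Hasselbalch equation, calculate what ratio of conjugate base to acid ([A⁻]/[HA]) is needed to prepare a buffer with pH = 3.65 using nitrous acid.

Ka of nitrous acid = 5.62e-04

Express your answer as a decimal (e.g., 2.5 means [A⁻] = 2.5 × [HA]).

pKa = -log(5.62e-04) = 3.2503. pH = pKa + log([A⁻]/[HA]), so log([A⁻]/[HA]) = pH − pKa = 3.65 − 3.2503 = 0.3997. [A⁻]/[HA] = 10^(0.3997) = 2.51

[A⁻]/[HA] = 2.51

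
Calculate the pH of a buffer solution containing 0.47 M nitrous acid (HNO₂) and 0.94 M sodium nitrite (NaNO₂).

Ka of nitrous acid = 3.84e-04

pKa = -log(3.84e-04) = 3.42. pH = pKa + log([A⁻]/[HA]) = 3.42 + log(0.94/0.47)

pH = 3.72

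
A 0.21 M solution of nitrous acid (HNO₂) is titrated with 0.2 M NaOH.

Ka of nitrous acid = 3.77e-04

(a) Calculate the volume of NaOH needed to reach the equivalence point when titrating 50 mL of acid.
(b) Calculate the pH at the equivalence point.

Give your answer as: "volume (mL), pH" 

moles acid = 0.21 × 50/1000 = 0.0105 mol; V_base = moles/0.2 × 1000 = 52.5 mL. At equivalence only the conjugate base is present: [A⁻] = 0.0105/0.102 = 1.0244e-01 M. Kb = Kw/Ka = 2.65e-11; [OH⁻] = √(Kb × [A⁻]) = 1.6484e-06; pOH = 5.78; pH = 14 - pOH = 8.22.

V = 52.5 mL, pH = 8.22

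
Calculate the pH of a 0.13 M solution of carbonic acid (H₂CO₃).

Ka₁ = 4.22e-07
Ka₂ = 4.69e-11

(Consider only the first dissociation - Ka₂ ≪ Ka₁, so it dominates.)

First dissociation dominates. From Ka₁ = [H⁺][HA⁻]/[H₂A], x² + Ka₁·x − Ka₁·C = 0 with C = 0.13 M and Ka₁ = 4.22e-07. Solving: [H⁺] = (−Ka₁ + √(Ka₁² + 4·Ka₁·C)) / 2 = 2.3401e-04 M. pH = -log(2.3401e-04) = 3.63.

pH = 3.63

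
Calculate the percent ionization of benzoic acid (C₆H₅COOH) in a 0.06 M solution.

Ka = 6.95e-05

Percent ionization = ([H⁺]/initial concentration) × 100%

Using Ka equilibrium: x² + Ka×x - Ka×C = 0. Solving: [H⁺] = 2.0076e-03. Percent = (2.0076e-03/0.06) × 100

Percent ionization = 3.35%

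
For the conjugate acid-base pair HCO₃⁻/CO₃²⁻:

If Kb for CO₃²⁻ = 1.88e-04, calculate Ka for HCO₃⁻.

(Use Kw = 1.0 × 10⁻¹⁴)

For a conjugate pair Ka × Kb = Kw, so Ka = Kw/Kb = 1.0 × 10⁻¹⁴ / 1.88e-04 = 5.32e-11.

K_a = 5.32e-11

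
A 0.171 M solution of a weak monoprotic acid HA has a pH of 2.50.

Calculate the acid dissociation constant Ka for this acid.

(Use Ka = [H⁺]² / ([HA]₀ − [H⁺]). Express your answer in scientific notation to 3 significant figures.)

[H⁺] = 10^(−pH) = 10^(−2.50) = 3.162e-03 M. For HA ⇌ H⁺ + A⁻, Ka = [H⁺][A⁻]/[HA] = [H⁺]² / ([HA]₀ − [H⁺]) = (3.162e-03)² / (0.171 − 3.162e-03) = 5.96e-05.

K_a = 5.96e-05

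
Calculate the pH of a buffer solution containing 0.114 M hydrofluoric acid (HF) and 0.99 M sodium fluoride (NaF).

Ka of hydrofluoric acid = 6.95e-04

pKa = -log(6.95e-04) = 3.16. pH = pKa + log([A⁻]/[HA]) = 3.16 + log(0.99/0.114)

pH = 4.10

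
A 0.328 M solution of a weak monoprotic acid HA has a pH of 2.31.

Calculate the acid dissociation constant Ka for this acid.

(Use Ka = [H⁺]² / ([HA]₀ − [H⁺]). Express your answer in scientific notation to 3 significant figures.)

[H⁺] = 10^(−pH) = 10^(−2.31) = 4.898e-03 M. For HA ⇌ H⁺ + A⁻, Ka = [H⁺][A⁻]/[HA] = [H⁺]² / ([HA]₀ − [H⁺]) = (4.898e-03)² / (0.328 − 4.898e-03) = 7.42e-05.

K_a = 7.42e-05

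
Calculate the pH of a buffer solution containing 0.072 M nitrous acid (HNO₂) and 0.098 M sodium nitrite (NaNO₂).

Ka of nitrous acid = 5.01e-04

pKa = -log(5.01e-04) = 3.30. pH = pKa + log([A⁻]/[HA]) = 3.30 + log(0.098/0.072)

pH = 3.43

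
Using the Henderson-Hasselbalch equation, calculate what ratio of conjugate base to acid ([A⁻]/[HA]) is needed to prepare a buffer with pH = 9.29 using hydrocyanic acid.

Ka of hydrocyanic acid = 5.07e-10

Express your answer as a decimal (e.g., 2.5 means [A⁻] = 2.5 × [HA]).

pKa = -log(5.07e-10) = 9.2950. pH = pKa + log([A⁻]/[HA]), so log([A⁻]/[HA]) = pH − pKa = 9.29 − 9.2950 = -0.0050. [A⁻]/[HA] = 10^(-0.0050) = 0.989

[A⁻]/[HA] = 0.989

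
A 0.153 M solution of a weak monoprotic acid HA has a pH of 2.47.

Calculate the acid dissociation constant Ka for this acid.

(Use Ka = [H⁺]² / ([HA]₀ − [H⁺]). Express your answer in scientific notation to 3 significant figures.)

[H⁺] = 10^(−pH) = 10^(−2.47) = 3.388e-03 M. For HA ⇌ H⁺ + A⁻, Ka = [H⁺][A⁻]/[HA] = [H⁺]² / ([HA]₀ − [H⁺]) = (3.388e-03)² / (0.153 − 3.388e-03) = 7.67e-05.

K_a = 7.67e-05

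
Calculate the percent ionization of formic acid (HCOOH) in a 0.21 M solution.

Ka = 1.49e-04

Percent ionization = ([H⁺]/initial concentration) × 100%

Using Ka equilibrium: x² + Ka×x - Ka×C = 0. Solving: [H⁺] = 5.5197e-03. Percent = (5.5197e-03/0.21) × 100

Percent ionization = 2.63%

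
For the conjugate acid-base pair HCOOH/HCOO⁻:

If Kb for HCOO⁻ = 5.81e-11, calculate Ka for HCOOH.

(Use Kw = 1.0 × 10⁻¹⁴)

For a conjugate pair Ka × Kb = Kw, so Ka = Kw/Kb = 1.0 × 10⁻¹⁴ / 5.81e-11 = 1.72e-04.

K_a = 1.72e-04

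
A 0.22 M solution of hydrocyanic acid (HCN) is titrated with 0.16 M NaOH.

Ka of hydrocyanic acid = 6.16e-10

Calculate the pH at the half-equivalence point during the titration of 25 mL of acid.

At half-equivalence [HA] = [A⁻], so Henderson-Hasselbalch gives pH = pKa = -log(6.16e-10) = 9.21.

pH = pKa = 9.21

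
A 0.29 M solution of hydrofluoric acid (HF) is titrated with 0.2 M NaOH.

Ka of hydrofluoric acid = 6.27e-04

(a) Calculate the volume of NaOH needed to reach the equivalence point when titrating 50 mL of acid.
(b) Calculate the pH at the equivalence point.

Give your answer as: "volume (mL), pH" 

moles acid = 0.29 × 50/1000 = 0.0145 mol; V_base = moles/0.2 × 1000 = 72.5 mL. At equivalence only the conjugate base is present: [A⁻] = 0.0145/0.122 = 1.1837e-01 M. Kb = Kw/Ka = 1.59e-11; [OH⁻] = √(Kb × [A⁻]) = 1.3740e-06; pOH = 5.86; pH = 14 - pOH = 8.14.

V = 72.5 mL, pH = 8.14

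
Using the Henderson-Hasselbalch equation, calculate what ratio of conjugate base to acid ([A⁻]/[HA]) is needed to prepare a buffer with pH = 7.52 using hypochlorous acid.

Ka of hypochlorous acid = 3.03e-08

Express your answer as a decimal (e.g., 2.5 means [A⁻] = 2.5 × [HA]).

pKa = -log(3.03e-08) = 7.5186. pH = pKa + log([A⁻]/[HA]), so log([A⁻]/[HA]) = pH − pKa = 7.52 − 7.5186 = 0.0014. [A⁻]/[HA] = 10^(0.0014) = 1.00

[A⁻]/[HA] = 1.00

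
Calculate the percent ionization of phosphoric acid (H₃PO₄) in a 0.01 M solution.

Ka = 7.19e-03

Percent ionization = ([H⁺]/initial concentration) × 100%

Using Ka equilibrium: x² + Ka×x - Ka×C = 0. Solving: [H⁺] = 5.6150e-03. Percent = (5.6150e-03/0.01) × 100

Percent ionization = 56.1%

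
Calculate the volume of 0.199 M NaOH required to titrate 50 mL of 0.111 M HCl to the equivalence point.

At equivalence: moles acid = moles base. moles HCl = 0.111 × 50/1000 = 0.00555 mol. V_base = moles / 0.199 × 1000 = 27.9 mL.

V_{base} = 27.9 mL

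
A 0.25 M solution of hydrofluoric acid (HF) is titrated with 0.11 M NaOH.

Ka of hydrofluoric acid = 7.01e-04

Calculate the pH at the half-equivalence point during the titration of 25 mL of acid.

At half-equivalence [HA] = [A⁻], so Henderson-Hasselbalch gives pH = pKa = -log(7.01e-04) = 3.15.

pH = pKa = 3.15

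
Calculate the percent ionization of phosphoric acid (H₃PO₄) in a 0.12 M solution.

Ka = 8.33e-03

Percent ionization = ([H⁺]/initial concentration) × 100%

Using Ka equilibrium: x² + Ka×x - Ka×C = 0. Solving: [H⁺] = 2.7725e-02. Percent = (2.7725e-02/0.12) × 100

Percent ionization = 23.1%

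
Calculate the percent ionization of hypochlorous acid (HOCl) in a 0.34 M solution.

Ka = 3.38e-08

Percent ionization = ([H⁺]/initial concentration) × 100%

Using Ka equilibrium: x² + Ka×x - Ka×C = 0. Solving: [H⁺] = 1.0718e-04. Percent = (1.0718e-04/0.34) × 100

Percent ionization = 0.0315%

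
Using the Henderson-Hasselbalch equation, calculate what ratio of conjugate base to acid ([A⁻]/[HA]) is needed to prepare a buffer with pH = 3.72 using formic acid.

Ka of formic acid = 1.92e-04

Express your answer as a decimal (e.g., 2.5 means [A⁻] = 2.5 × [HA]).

pKa = -log(1.92e-04) = 3.7167. pH = pKa + log([A⁻]/[HA]), so log([A⁻]/[HA]) = pH − pKa = 3.72 − 3.7167 = 0.0033. [A⁻]/[HA] = 10^(0.0033) = 1.01

[A⁻]/[HA] = 1.01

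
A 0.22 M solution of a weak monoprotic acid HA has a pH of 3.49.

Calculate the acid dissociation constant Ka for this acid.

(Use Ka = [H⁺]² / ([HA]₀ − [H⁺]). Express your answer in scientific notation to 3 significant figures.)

[H⁺] = 10^(−pH) = 10^(−3.49) = 3.236e-04 M. For HA ⇌ H⁺ + A⁻, Ka = [H⁺][A⁻]/[HA] = [H⁺]² / ([HA]₀ − [H⁺]) = (3.236e-04)² / (0.22 − 3.236e-04) = 4.77e-07.

K_a = 4.77e-07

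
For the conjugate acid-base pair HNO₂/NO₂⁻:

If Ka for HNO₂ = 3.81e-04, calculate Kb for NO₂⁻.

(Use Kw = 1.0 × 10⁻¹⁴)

For a conjugate pair Ka × Kb = Kw, so Kb = Kw/Ka = 1.0 × 10⁻¹⁴ / 3.81e-04 = 2.62e-11.

K_b = 2.62e-11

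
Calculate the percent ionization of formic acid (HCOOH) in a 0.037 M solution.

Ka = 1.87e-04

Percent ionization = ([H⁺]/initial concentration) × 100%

Using Ka equilibrium: x² + Ka×x - Ka×C = 0. Solving: [H⁺] = 2.5386e-03. Percent = (2.5386e-03/0.037) × 100

Percent ionization = 6.86%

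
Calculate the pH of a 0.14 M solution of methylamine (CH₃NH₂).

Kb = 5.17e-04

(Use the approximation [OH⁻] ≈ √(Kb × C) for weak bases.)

[OH⁻] = √(Kb × C) = √(5.17e-04 × 0.14) = 8.5076e-03. pOH = 2.07, pH = 14 - pOH

pH = 11.93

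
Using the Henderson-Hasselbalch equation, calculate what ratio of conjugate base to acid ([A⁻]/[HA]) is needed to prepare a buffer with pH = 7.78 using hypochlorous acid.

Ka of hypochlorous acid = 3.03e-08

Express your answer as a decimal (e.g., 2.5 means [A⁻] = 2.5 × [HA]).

pKa = -log(3.03e-08) = 7.5186. pH = pKa + log([A⁻]/[HA]), so log([A⁻]/[HA]) = pH − pKa = 7.78 − 7.5186 = 0.2614. [A⁻]/[HA] = 10^(0.2614) = 1.83

[A⁻]/[HA] = 1.83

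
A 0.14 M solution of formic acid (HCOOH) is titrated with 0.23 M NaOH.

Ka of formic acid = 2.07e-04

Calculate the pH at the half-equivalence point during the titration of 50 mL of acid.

At half-equivalence [HA] = [A⁻], so Henderson-Hasselbalch gives pH = pKa = -log(2.07e-04) = 3.68.

pH = pKa = 3.68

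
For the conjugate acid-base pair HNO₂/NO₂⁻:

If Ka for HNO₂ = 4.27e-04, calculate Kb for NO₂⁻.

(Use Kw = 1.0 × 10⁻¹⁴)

For a conjugate pair Ka × Kb = Kw, so Kb = Kw/Ka = 1.0 × 10⁻¹⁴ / 4.27e-04 = 2.34e-11.

K_b = 2.34e-11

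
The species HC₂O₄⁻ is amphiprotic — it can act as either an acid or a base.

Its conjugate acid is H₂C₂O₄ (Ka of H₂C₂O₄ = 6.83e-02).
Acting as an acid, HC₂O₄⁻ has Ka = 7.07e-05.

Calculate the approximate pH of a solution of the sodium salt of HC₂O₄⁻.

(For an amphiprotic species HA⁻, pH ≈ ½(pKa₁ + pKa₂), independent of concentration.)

pKa₁ = -log(6.83e-02) = 1.17; pKa₂ = -log(7.07e-05) = 4.15. For an amphiprotic species, pH ≈ ½(pKa₁ + pKa₂) = ½(1.17 + 4.15) = 2.66.

pH = 2.66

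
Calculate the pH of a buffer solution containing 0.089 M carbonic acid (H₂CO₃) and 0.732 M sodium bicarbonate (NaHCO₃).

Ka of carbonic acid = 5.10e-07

pKa = -log(5.10e-07) = 6.29. pH = pKa + log([A⁻]/[HA]) = 6.29 + log(0.732/0.089)

pH = 7.21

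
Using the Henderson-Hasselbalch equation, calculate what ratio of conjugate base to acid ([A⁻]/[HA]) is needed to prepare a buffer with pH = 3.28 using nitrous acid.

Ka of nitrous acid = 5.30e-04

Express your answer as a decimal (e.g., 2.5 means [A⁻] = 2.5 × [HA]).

pKa = -log(5.30e-04) = 3.2757. pH = pKa + log([A⁻]/[HA]), so log([A⁻]/[HA]) = pH − pKa = 3.28 − 3.2757 = 0.0043. [A⁻]/[HA] = 10^(0.0043) = 1.01

[A⁻]/[HA] = 1.01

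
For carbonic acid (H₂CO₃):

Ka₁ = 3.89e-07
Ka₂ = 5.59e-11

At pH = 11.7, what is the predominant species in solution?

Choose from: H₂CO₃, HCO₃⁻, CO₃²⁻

pKa₁ = 6.41, pKa₂ = 10.25. For a polyprotic acid the predominant species crosses at each pKa: below pKa_n the protonated form dominates, above it the deprotonated form does. At pH = 11.7, the predominant species is CO₃²⁻.

CO₃²⁻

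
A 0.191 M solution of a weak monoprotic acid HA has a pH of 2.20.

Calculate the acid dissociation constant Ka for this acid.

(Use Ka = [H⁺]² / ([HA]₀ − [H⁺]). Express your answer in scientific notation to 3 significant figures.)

[H⁺] = 10^(−pH) = 10^(−2.20) = 6.310e-03 M. For HA ⇌ H⁺ + A⁻, Ka = [H⁺][A⁻]/[HA] = [H⁺]² / ([HA]₀ − [H⁺]) = (6.310e-03)² / (0.191 − 6.310e-03) = 2.16e-04.

K_a = 2.16e-04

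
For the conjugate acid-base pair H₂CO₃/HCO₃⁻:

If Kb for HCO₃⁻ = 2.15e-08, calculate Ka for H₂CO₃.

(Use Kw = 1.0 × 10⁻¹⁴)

For a conjugate pair Ka × Kb = Kw, so Ka = Kw/Kb = 1.0 × 10⁻¹⁴ / 2.15e-08 = 4.65e-07.

K_a = 4.65e-07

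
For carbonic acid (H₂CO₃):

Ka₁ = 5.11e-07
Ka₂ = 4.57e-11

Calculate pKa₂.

pKa₂ = -log(Ka₂) = -log(4.57e-11) = 10.34.

pK_{a2} = 10.34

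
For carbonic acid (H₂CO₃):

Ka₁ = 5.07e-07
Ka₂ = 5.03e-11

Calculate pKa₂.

pKa₂ = -log(Ka₂) = -log(5.03e-11) = 10.30.

pK_{a2} = 10.30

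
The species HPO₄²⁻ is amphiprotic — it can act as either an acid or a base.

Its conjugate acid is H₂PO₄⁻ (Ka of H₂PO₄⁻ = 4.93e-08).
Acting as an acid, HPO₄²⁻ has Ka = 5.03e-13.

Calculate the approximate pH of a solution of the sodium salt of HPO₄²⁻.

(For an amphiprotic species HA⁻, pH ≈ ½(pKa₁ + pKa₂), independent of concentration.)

pKa₁ = -log(4.93e-08) = 7.31; pKa₂ = -log(5.03e-13) = 12.30. For an amphiprotic species, pH ≈ ½(pKa₁ + pKa₂) = ½(7.31 + 12.30) = 9.80.

pH = 9.80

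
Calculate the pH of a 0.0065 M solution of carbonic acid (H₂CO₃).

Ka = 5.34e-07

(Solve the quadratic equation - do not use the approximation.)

x² + Ka×x - Ka×C = 0. Using quadratic formula: [H⁺] = 5.8649e-05

pH = 4.23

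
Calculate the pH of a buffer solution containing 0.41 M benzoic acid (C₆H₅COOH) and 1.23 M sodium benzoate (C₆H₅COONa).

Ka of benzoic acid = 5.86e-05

pKa = -log(5.86e-05) = 4.23. pH = pKa + log([A⁻]/[HA]) = 4.23 + log(1.23/0.41)

pH = 4.71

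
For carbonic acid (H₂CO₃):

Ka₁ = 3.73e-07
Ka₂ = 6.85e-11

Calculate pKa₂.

pKa₂ = -log(Ka₂) = -log(6.85e-11) = 10.16.

pK_{a2} = 10.16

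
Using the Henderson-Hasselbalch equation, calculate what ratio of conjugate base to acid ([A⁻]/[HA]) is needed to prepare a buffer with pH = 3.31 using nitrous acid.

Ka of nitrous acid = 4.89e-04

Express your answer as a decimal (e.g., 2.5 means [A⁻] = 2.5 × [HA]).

pKa = -log(4.89e-04) = 3.3107. pH = pKa + log([A⁻]/[HA]), so log([A⁻]/[HA]) = pH − pKa = 3.31 − 3.3107 = -0.0007. [A⁻]/[HA] = 10^(-0.0007) = 0.998

[A⁻]/[HA] = 0.998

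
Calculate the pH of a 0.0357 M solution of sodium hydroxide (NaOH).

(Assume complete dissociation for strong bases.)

[OH⁻] = 0.0357 M for strong base. pOH = -log[OH⁻] = 1.45, pH = 14 - pOH

pH = 12.55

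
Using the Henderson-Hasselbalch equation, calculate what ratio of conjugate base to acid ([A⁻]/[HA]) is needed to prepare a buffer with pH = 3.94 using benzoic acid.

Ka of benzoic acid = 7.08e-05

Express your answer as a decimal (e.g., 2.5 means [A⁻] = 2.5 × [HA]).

pKa = -log(7.08e-05) = 4.1500. pH = pKa + log([A⁻]/[HA]), so log([A⁻]/[HA]) = pH − pKa = 3.94 − 4.1500 = -0.2100. [A⁻]/[HA] = 10^(-0.2100) = 0.617

[A⁻]/[HA] = 0.617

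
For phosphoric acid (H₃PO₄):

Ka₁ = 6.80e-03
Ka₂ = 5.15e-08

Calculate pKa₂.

pKa₂ = -log(Ka₂) = -log(5.15e-08) = 7.29.

pK_{a2} = 7.29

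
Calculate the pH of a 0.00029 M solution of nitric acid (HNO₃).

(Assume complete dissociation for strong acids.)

[H⁺] = 0.00029 M for strong acid. pH = -log[H⁺] = -log(0.00029)

pH = 3.54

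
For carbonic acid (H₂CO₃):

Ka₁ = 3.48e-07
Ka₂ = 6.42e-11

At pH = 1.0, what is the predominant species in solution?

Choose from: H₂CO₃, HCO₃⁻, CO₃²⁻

pKa₁ = 6.46, pKa₂ = 10.19. For a polyprotic acid the predominant species crosses at each pKa: below pKa_n the protonated form dominates, above it the deprotonated form does. At pH = 1.0, the predominant species is H₂CO₃.

H₂CO₃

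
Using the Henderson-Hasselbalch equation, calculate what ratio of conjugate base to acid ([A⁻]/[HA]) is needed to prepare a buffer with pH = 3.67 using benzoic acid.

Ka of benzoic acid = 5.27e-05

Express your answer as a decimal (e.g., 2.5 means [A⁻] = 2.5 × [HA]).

pKa = -log(5.27e-05) = 4.2782. pH = pKa + log([A⁻]/[HA]), so log([A⁻]/[HA]) = pH − pKa = 3.67 − 4.2782 = -0.6082. [A⁻]/[HA] = 10^(-0.6082) = 0.246

[A⁻]/[HA] = 0.246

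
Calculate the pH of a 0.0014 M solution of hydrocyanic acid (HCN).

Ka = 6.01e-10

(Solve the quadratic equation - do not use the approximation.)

x² + Ka×x - Ka×C = 0. Using quadratic formula: [H⁺] = 9.1698e-07

pH = 6.04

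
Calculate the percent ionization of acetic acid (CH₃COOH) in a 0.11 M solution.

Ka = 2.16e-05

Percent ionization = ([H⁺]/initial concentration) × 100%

Using Ka equilibrium: x² + Ka×x - Ka×C = 0. Solving: [H⁺] = 1.5307e-03. Percent = (1.5307e-03/0.11) × 100

Percent ionization = 1.39%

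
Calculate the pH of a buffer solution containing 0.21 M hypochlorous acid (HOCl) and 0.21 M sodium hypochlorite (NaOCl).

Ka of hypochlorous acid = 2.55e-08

pKa = -log(2.55e-08) = 7.59. pH = pKa + log([A⁻]/[HA]) = 7.59 + log(0.21/0.21)

pH = 7.59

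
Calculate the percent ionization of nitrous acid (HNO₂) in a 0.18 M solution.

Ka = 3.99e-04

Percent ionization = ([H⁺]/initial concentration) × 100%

Using Ka equilibrium: x² + Ka×x - Ka×C = 0. Solving: [H⁺] = 8.2775e-03. Percent = (8.2775e-03/0.18) × 100

Percent ionization = 4.6%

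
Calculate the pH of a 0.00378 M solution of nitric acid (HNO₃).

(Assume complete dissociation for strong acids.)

[H⁺] = 0.00378 M for strong acid. pH = -log[H⁺] = -log(0.00378)

pH = 2.42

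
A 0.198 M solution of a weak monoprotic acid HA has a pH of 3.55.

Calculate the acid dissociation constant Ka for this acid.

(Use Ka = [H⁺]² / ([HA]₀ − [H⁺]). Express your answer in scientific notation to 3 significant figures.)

[H⁺] = 10^(−pH) = 10^(−3.55) = 2.818e-04 M. For HA ⇌ H⁺ + A⁻, Ka = [H⁺][A⁻]/[HA] = [H⁺]² / ([HA]₀ − [H⁺]) = (2.818e-04)² / (0.198 − 2.818e-04) = 4.02e-07.

K_a = 4.02e-07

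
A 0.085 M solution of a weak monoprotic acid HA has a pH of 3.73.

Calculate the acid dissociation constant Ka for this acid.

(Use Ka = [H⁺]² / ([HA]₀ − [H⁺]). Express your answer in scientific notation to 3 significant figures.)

[H⁺] = 10^(−pH) = 10^(−3.73) = 1.862e-04 M. For HA ⇌ H⁺ + A⁻, Ka = [H⁺][A⁻]/[HA] = [H⁺]² / ([HA]₀ − [H⁺]) = (1.862e-04)² / (0.085 − 1.862e-04) = 4.09e-07.

K_a = 4.09e-07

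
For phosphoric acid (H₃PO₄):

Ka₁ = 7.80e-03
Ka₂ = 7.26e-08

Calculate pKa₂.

pKa₂ = -log(Ka₂) = -log(7.26e-08) = 7.14.

pK_{a2} = 7.14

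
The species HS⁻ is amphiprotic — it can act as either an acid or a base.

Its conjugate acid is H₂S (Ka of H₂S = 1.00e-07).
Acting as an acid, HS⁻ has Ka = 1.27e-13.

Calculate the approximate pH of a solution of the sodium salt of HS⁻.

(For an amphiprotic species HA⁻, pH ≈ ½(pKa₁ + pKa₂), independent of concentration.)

pKa₁ = -log(1.00e-07) = 7.00; pKa₂ = -log(1.27e-13) = 12.90. For an amphiprotic species, pH ≈ ½(pKa₁ + pKa₂) = ½(7.00 + 12.90) = 9.95.

pH = 9.95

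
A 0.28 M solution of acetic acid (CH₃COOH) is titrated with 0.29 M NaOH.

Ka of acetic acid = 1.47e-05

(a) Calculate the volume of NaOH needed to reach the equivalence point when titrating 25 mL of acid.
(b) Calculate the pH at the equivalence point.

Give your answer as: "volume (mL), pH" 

moles acid = 0.28 × 25/1000 = 0.007 mol; V_base = moles/0.29 × 1000 = 24.1 mL. At equivalence only the conjugate base is present: [A⁻] = 0.007/0.049 = 1.4246e-01 M. Kb = Kw/Ka = 6.80e-10; [OH⁻] = √(Kb × [A⁻]) = 9.8442e-06; pOH = 5.01; pH = 14 - pOH = 8.99.

V = 24.1 mL, pH = 8.99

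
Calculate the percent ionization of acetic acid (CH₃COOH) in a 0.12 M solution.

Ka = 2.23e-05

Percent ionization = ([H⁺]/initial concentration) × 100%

Using Ka equilibrium: x² + Ka×x - Ka×C = 0. Solving: [H⁺] = 1.6247e-03. Percent = (1.6247e-03/0.12) × 100

Percent ionization = 1.35%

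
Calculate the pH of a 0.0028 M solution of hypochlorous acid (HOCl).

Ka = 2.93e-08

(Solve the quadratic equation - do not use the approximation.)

x² + Ka×x - Ka×C = 0. Using quadratic formula: [H⁺] = 9.0430e-06

pH = 5.04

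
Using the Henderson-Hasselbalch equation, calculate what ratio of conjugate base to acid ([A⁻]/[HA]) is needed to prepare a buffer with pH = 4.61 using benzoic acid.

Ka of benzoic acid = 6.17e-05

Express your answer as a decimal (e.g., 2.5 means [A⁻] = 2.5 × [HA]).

pKa = -log(6.17e-05) = 4.2097. pH = pKa + log([A⁻]/[HA]), so log([A⁻]/[HA]) = pH − pKa = 4.61 − 4.2097 = 0.4003. [A⁻]/[HA] = 10^(0.4003) = 2.51

[A⁻]/[HA] = 2.51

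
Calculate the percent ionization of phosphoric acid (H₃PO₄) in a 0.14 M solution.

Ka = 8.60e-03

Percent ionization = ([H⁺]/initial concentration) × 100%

Using Ka equilibrium: x² + Ka×x - Ka×C = 0. Solving: [H⁺] = 3.0664e-02. Percent = (3.0664e-02/0.14) × 100

Percent ionization = 21.9%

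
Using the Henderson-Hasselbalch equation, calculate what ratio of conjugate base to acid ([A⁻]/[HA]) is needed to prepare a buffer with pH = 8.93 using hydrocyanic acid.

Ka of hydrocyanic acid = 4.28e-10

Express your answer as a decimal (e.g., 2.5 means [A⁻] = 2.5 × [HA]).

pKa = -log(4.28e-10) = 9.3686. pH = pKa + log([A⁻]/[HA]), so log([A⁻]/[HA]) = pH − pKa = 8.93 − 9.3686 = -0.4386. [A⁻]/[HA] = 10^(-0.4386) = 0.364

[A⁻]/[HA] = 0.364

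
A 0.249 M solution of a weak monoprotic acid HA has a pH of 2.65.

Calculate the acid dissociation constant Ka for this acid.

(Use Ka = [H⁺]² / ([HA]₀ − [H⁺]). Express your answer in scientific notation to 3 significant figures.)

[H⁺] = 10^(−pH) = 10^(−2.65) = 2.239e-03 M. For HA ⇌ H⁺ + A⁻, Ka = [H⁺][A⁻]/[HA] = [H⁺]² / ([HA]₀ − [H⁺]) = (2.239e-03)² / (0.249 − 2.239e-03) = 2.03e-05.

K_a = 2.03e-05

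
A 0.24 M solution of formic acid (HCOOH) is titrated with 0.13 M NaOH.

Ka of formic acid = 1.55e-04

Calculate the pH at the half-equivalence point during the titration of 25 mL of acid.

At half-equivalence [HA] = [A⁻], so Henderson-Hasselbalch gives pH = pKa = -log(1.55e-04) = 3.81.

pH = pKa = 3.81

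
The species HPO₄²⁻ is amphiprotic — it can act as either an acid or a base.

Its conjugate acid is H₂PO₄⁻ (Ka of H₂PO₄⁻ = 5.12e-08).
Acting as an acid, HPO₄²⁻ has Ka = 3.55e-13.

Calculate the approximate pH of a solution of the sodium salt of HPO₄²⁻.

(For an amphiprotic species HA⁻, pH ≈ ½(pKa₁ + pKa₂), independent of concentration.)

pKa₁ = -log(5.12e-08) = 7.29; pKa₂ = -log(3.55e-13) = 12.45. For an amphiprotic species, pH ≈ ½(pKa₁ + pKa₂) = ½(7.29 + 12.45) = 9.87.

pH = 9.87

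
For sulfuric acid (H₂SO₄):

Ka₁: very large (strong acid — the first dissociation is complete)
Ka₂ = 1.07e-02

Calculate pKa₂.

pKa₂ = -log(Ka₂) = -log(1.07e-02) = 1.97.

pK_{a2} = 1.97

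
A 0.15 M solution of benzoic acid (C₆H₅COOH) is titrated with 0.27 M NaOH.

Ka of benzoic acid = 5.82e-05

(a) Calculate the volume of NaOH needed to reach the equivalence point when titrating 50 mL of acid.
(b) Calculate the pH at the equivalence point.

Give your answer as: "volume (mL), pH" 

moles acid = 0.15 × 50/1000 = 0.0075 mol; V_base = moles/0.27 × 1000 = 27.8 mL. At equivalence only the conjugate base is present: [A⁻] = 0.0075/0.078 = 9.6429e-02 M. Kb = Kw/Ka = 1.72e-10; [OH⁻] = √(Kb × [A⁻]) = 4.0704e-06; pOH = 5.39; pH = 14 - pOH = 8.61.

V = 27.8 mL, pH = 8.61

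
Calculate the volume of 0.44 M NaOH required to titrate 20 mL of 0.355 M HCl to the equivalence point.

At equivalence: moles acid = moles base. moles HCl = 0.355 × 20/1000 = 0.0071 mol. V_base = moles / 0.44 × 1000 = 16.1 mL.

V_{base} = 16.1 mL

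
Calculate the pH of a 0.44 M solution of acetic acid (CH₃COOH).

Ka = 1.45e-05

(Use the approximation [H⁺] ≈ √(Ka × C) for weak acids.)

[H⁺] = √(Ka × C) = √(1.45e-05 × 0.44) = 2.5259e-03. pH = -log(2.5259e-03)

pH = 2.60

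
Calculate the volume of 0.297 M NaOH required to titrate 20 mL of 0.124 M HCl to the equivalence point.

At equivalence: moles acid = moles base. moles HCl = 0.124 × 20/1000 = 0.00248 mol. V_base = moles / 0.297 × 1000 = 8.4 mL.

V_{base} = 8.4 mL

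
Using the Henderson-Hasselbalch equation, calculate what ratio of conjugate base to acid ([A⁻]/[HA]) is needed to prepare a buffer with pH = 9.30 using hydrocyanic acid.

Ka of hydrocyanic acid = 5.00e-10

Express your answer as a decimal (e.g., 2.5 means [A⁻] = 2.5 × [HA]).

pKa = -log(5.00e-10) = 9.3010. pH = pKa + log([A⁻]/[HA]), so log([A⁻]/[HA]) = pH − pKa = 9.30 − 9.3010 = -0.0010. [A⁻]/[HA] = 10^(-0.0010) = 0.998

[A⁻]/[HA] = 0.998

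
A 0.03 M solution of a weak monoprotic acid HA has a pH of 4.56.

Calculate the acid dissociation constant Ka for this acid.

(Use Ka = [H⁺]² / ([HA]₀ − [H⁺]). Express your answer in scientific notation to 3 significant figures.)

[H⁺] = 10^(−pH) = 10^(−4.56) = 2.754e-05 M. For HA ⇌ H⁺ + A⁻, Ka = [H⁺][A⁻]/[HA] = [H⁺]² / ([HA]₀ − [H⁺]) = (2.754e-05)² / (0.03 − 2.754e-05) = 2.53e-08.

K_a = 2.53e-08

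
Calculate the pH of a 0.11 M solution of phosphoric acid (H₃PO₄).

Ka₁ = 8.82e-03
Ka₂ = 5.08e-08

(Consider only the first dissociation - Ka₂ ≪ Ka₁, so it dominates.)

First dissociation dominates. From Ka₁ = [H⁺][HA⁻]/[H₂A], x² + Ka₁·x − Ka₁·C = 0 with C = 0.11 M and Ka₁ = 8.82e-03. Solving: [H⁺] = (−Ka₁ + √(Ka₁² + 4·Ka₁·C)) / 2 = 2.7049e-02 M. pH = -log(2.7049e-02) = 1.57.

pH = 1.57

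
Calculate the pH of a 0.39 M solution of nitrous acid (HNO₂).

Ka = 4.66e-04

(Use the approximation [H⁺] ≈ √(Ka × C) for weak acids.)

[H⁺] = √(Ka × C) = √(4.66e-04 × 0.39) = 1.3481e-02. pH = -log(1.3481e-02)

pH = 1.87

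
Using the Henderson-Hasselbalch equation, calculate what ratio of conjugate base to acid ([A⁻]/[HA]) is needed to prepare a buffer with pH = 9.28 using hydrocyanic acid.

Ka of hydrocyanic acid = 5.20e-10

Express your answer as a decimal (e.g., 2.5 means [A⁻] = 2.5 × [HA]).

pKa = -log(5.20e-10) = 9.2840. pH = pKa + log([A⁻]/[HA]), so log([A⁻]/[HA]) = pH − pKa = 9.28 − 9.2840 = -0.0040. [A⁻]/[HA] = 10^(-0.0040) = 0.991

[A⁻]/[HA] = 0.991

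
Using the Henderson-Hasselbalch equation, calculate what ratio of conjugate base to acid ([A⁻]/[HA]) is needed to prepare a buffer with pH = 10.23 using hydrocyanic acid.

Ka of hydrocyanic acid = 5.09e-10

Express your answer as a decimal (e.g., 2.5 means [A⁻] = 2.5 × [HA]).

pKa = -log(5.09e-10) = 9.2933. pH = pKa + log([A⁻]/[HA]), so log([A⁻]/[HA]) = pH − pKa = 10.23 − 9.2933 = 0.9367. [A⁻]/[HA] = 10^(0.9367) = 8.64

[A⁻]/[HA] = 8.64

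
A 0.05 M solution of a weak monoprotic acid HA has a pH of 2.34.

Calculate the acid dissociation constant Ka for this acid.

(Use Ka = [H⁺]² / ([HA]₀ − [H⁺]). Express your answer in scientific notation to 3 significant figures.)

[H⁺] = 10^(−pH) = 10^(−2.34) = 4.571e-03 M. For HA ⇌ H⁺ + A⁻, Ka = [H⁺][A⁻]/[HA] = [H⁺]² / ([HA]₀ − [H⁺]) = (4.571e-03)² / (0.05 − 4.571e-03) = 4.60e-04.

K_a = 4.60e-04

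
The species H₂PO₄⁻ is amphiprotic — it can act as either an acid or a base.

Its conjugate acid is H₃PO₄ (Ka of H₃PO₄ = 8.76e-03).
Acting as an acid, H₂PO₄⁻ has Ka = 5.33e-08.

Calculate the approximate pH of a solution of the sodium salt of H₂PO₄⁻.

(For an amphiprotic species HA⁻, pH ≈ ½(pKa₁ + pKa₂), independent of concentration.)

pKa₁ = -log(8.76e-03) = 2.06; pKa₂ = -log(5.33e-08) = 7.27. For an amphiprotic species, pH ≈ ½(pKa₁ + pKa₂) = ½(2.06 + 7.27) = 4.67.

pH = 4.67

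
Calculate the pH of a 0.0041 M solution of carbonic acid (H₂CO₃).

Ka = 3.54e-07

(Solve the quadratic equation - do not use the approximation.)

x² + Ka×x - Ka×C = 0. Using quadratic formula: [H⁺] = 3.7921e-05

pH = 4.42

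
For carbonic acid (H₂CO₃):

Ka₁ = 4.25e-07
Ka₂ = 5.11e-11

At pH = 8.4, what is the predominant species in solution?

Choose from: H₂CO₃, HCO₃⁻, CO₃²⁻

pKa₁ = 6.37, pKa₂ = 10.29. For a polyprotic acid the predominant species crosses at each pKa: below pKa_n the protonated form dominates, above it the deprotonated form does. At pH = 8.4, the predominant species is HCO₃⁻.

HCO₃⁻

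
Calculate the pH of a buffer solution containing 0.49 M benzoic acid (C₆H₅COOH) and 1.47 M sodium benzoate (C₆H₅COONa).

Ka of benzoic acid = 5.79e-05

pKa = -log(5.79e-05) = 4.24. pH = pKa + log([A⁻]/[HA]) = 4.24 + log(1.47/0.49)

pH = 4.71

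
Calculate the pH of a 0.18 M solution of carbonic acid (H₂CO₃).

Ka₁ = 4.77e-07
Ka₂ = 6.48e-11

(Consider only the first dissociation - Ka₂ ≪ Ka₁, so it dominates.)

First dissociation dominates. From Ka₁ = [H⁺][HA⁻]/[H₂A], x² + Ka₁·x − Ka₁·C = 0 with C = 0.18 M and Ka₁ = 4.77e-07. Solving: [H⁺] = (−Ka₁ + √(Ka₁² + 4·Ka₁·C)) / 2 = 2.9278e-04 M. pH = -log(2.9278e-04) = 3.53.

pH = 3.53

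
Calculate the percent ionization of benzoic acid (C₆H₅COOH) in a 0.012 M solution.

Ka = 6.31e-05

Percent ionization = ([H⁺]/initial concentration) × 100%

Using Ka equilibrium: x² + Ka×x - Ka×C = 0. Solving: [H⁺] = 8.3919e-04. Percent = (8.3919e-04/0.012) × 100

Percent ionization = 6.99%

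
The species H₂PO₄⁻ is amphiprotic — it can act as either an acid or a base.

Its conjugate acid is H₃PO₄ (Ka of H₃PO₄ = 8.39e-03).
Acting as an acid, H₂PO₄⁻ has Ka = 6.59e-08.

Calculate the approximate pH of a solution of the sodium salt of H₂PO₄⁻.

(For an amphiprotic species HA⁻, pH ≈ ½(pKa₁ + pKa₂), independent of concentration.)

pKa₁ = -log(8.39e-03) = 2.08; pKa₂ = -log(6.59e-08) = 7.18. For an amphiprotic species, pH ≈ ½(pKa₁ + pKa₂) = ½(2.08 + 7.18) = 4.63.

pH = 4.63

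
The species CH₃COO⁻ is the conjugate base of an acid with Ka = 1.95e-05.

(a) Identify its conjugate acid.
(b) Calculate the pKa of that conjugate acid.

(a) The conjugate acid is formed by adding one H⁺ to CH₃COO⁻, giving CH₃COOH. (b) pKa = -log(Ka) = -log(1.95e-05) = 4.71.

Conjugate acid: CH₃COOH; pK_a = 4.71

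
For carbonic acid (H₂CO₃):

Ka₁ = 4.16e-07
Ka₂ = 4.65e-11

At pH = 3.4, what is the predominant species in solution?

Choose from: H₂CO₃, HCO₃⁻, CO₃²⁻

pKa₁ = 6.38, pKa₂ = 10.33. For a polyprotic acid the predominant species crosses at each pKa: below pKa_n the protonated form dominates, above it the deprotonated form does. At pH = 3.4, the predominant species is H₂CO₃.

H₂CO₃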